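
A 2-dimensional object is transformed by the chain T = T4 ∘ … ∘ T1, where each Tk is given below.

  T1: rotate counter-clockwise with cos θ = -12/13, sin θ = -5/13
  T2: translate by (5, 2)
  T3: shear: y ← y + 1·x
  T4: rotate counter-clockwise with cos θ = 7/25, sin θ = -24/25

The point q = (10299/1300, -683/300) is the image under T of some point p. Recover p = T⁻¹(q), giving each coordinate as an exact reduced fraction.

T1 = [-12/13 5/13 0; -5/13 -12/13 0; 0 0 1]
T2·T1 = [-12/13 5/13 5; -5/13 -12/13 2; 0 0 1]
T3·…·T1 = [-12/13 5/13 5; -17/13 -7/13 7; 0 0 1]
T4·…·T1 = [-492/325 -133/325 203/25; 13/25 -13/25 -71/25; 0 0 1]
det M = 1; M⁻¹ = [-13/25 133/325 70/13; -13/25 -492/325 -1/13; 0 0 1]
M⁻¹ · (10299/1300, -683/300)ᵀ = (1/3, -3/4)ᵀ

p = (1/3, -3/4)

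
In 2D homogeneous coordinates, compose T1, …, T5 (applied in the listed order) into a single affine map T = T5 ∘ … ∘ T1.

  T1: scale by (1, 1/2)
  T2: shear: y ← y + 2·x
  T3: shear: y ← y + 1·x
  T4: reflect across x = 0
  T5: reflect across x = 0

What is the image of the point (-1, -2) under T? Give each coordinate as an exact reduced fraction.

T1 scale by (1, 1/2): (-1, -2) → (-1, -1)
T2 shear: y ← y + 2·x: (-1, -1) → (-1, -3)
T3 shear: y ← y + 1·x: (-1, -3) → (-1, -4)
T4 reflect across x = 0: (-1, -4) → (1, -4)
T5 reflect across x = 0: (1, -4) → (-1, -4)

T(p) = (-1, -4)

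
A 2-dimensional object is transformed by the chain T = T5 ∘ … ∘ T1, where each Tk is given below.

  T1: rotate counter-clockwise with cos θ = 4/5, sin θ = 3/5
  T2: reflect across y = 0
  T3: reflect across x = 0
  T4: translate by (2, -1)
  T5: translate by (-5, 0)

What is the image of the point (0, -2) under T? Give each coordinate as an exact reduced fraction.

T(p) = (-21/5, 3/5)

T1 rotate counter-clockwise with cos θ = 4/5, sin θ = 3/5: (0, -2) → (6/5, -8/5)
T2 reflect across y = 0: (6/5, -8/5) → (6/5, 8/5)
T3 reflect across x = 0: (6/5, 8/5) → (-6/5, 8/5)
T4 translate by (2, -1): (-6/5, 8/5) → (4/5, 3/5)
T5 translate by (-5, 0): (4/5, 3/5) → (-21/5, 3/5)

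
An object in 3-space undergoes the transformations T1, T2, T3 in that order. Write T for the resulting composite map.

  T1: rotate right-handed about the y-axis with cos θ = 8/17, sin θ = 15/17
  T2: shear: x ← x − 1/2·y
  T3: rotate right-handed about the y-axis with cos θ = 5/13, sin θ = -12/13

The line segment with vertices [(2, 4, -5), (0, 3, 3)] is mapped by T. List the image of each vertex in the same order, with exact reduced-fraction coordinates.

image vertices: (375/221, 4, -1466/221), (-381/442, 3, 354/221)

T1 rotate right-handed about the y-axis with cos θ = 8/17, sin θ = 15/17: (2, 4, -5) → (-59/17, 4, -70/17); (0, 3, 3) → (45/17, 3, 24/17)
T2 shear: x ← x − 1/2·y: (-59/17, 4, -70/17) → (-93/17, 4, -70/17); (45/17, 3, 24/17) → (39/34, 3, 24/17)
T3 rotate right-handed about the y-axis with cos θ = 5/13, sin θ = -12/13: (-93/17, 4, -70/17) → (375/221, 4, -1466/221); (39/34, 3, 24/17) → (-381/442, 3, 354/221)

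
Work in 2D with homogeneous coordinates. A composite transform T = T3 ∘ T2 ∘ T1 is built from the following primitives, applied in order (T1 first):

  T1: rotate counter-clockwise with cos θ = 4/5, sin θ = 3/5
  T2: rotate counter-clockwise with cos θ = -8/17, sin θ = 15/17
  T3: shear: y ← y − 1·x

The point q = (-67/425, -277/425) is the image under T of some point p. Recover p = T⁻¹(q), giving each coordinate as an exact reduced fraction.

p = (-1/5, 4/5)

T1 = [4/5 -3/5 0; 3/5 4/5 0; 0 0 1]
T2·T1 = [-77/85 -36/85 0; 36/85 -77/85 0; 0 0 1]
T3·…·T1 = [-77/85 -36/85 0; 113/85 -41/85 0; 0 0 1]
det M = 1; M⁻¹ = [-41/85 36/85 0; -113/85 -77/85 0; 0 0 1]
M⁻¹ · (-67/425, -277/425)ᵀ = (-1/5, 4/5)ᵀ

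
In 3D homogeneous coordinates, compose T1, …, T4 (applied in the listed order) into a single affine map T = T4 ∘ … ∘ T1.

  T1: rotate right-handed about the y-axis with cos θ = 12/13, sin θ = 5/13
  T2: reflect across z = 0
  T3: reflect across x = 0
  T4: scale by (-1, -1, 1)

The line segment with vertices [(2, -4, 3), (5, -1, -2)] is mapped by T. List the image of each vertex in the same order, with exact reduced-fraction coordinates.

image vertices: (3, 4, -2), (50/13, 1, 49/13)

T1 rotate right-handed about the y-axis with cos θ = 12/13, sin θ = 5/13: (2, -4, 3) → (3, -4, 2); (5, -1, -2) → (50/13, -1, -49/13)
T2 reflect across z = 0: (3, -4, 2) → (3, -4, -2); (50/13, -1, -49/13) → (50/13, -1, 49/13)
T3 reflect across x = 0: (3, -4, -2) → (-3, -4, -2); (50/13, -1, 49/13) → (-50/13, -1, 49/13)
T4 scale by (-1, -1, 1): (-3, -4, -2) → (3, 4, -2); (-50/13, -1, 49/13) → (50/13, 1, 49/13)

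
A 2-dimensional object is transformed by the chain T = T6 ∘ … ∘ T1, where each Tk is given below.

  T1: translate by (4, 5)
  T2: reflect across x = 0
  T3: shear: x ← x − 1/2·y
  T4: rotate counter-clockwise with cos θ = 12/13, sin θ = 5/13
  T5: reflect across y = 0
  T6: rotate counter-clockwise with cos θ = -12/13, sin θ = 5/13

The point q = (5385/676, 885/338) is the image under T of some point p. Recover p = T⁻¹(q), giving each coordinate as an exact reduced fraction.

p = (-4, 5/2)

T1 = [1 0 4; 0 1 5; 0 0 1]
T2·T1 = [-1 0 -4; 0 1 5; 0 0 1]
T3·…·T1 = [-1 -1/2 -13/2; 0 1 5; 0 0 1]
T4·…·T1 = [-12/13 -11/13 -103/13; -5/13 19/26 55/26; 0 0 1]
T5·…·T1 = [-12/13 -11/13 -103/13; 5/13 -19/26 -55/26; 0 0 1]
T6·…·T1 = [119/169 359/338 2747/338; -120/169 59/169 -185/169; 0 0 1]
det M = 1; M⁻¹ = [59/169 -359/338 -4; 120/169 119/169 -5; 0 0 1]
M⁻¹ · (5385/676, 885/338)ᵀ = (-4, 5/2)ᵀ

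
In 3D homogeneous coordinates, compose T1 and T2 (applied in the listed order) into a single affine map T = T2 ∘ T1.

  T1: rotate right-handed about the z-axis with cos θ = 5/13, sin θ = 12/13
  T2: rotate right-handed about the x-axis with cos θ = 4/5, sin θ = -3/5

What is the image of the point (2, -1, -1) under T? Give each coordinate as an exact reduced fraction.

T(p) = (22/13, 37/65, -109/65)

T1 rotate right-handed about the z-axis with cos θ = 5/13, sin θ = 12/13: (2, -1, -1) → (22/13, 19/13, -1)
T2 rotate right-handed about the x-axis with cos θ = 4/5, sin θ = -3/5: (22/13, 19/13, -1) → (22/13, 37/65, -109/65)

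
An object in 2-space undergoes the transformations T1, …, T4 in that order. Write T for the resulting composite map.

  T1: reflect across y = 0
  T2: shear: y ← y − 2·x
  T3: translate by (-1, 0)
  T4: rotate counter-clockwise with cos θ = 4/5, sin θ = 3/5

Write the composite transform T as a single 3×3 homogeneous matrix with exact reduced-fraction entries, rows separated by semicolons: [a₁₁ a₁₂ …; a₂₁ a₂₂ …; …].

T = [2 3/5 -4/5; -1 -4/5 -3/5; 0 0 1]

T1 = [1 0 0; 0 -1 0; 0 0 1]
T2·T1 = [1 0 0; -2 -1 0; 0 0 1]
T3·…·T1 = [1 0 -1; -2 -1 0; 0 0 1]
T4·…·T1 = [2 3/5 -4/5; -1 -4/5 -3/5; 0 0 1]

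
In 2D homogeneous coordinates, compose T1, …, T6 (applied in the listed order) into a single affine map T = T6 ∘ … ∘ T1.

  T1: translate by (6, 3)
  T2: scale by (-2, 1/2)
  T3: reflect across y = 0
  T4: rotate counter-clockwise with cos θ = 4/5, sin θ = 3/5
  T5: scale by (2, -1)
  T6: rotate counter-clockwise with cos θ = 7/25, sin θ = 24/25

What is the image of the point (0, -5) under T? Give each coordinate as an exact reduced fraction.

T1 translate by (6, 3): (0, -5) → (6, -2)
T2 scale by (-2, 1/2): (6, -2) → (-12, -1)
T3 reflect across y = 0: (-12, -1) → (-12, 1)
T4 rotate counter-clockwise with cos θ = 4/5, sin θ = 3/5: (-12, 1) → (-51/5, -32/5)
T5 scale by (2, -1): (-51/5, -32/5) → (-102/5, 32/5)
T6 rotate counter-clockwise with cos θ = 7/25, sin θ = 24/25: (-102/5, 32/5) → (-1482/125, -2224/125)

T(p) = (-1482/125, -2224/125)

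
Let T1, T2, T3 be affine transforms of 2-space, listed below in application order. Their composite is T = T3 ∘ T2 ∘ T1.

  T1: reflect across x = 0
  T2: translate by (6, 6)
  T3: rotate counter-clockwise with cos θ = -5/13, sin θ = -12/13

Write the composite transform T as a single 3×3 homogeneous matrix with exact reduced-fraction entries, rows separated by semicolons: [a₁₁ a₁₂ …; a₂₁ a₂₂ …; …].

T1 = [-1 0 0; 0 1 0; 0 0 1]
T2·T1 = [-1 0 6; 0 1 6; 0 0 1]
T3·…·T1 = [5/13 12/13 42/13; 12/13 -5/13 -102/13; 0 0 1]

T = [5/13 12/13 42/13; 12/13 -5/13 -102/13; 0 0 1]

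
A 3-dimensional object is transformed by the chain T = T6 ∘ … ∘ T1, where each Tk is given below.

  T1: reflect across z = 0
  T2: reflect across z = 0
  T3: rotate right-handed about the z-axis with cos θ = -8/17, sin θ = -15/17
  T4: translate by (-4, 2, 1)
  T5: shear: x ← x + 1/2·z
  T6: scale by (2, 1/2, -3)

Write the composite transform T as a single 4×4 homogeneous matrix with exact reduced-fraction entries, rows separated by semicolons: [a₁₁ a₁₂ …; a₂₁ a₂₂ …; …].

T1 = [1 0 0 0; 0 1 0 0; 0 0 -1 0; 0 0 0 1]
T2·T1 = [1 0 0 0; 0 1 0 0; 0 0 1 0; 0 0 0 1]
T3·…·T1 = [-8/17 15/17 0 0; -15/17 -8/17 0 0; 0 0 1 0; 0 0 0 1]
T4·…·T1 = [-8/17 15/17 0 -4; -15/17 -8/17 0 2; 0 0 1 1; 0 0 0 1]
T5·…·T1 = [-8/17 15/17 1/2 -7/2; -15/17 -8/17 0 2; 0 0 1 1; 0 0 0 1]
T6·…·T1 = [-16/17 30/17 1 -7; -15/34 -4/17 0 1; 0 0 -3 -3; 0 0 0 1]

T = [-16/17 30/17 1 -7; -15/34 -4/17 0 1; 0 0 -3 -3; 0 0 0 1]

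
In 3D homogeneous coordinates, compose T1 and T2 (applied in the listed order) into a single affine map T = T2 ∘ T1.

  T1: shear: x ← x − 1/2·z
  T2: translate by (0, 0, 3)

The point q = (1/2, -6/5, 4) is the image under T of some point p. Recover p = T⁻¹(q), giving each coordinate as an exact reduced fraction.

p = (1, -6/5, 1)

T1 = [1 0 -1/2 0; 0 1 0 0; 0 0 1 0; 0 0 0 1]
T2·T1 = [1 0 -1/2 0; 0 1 0 0; 0 0 1 3; 0 0 0 1]
det M = 1; M⁻¹ = [1 0 1/2 -3/2; 0 1 0 0; 0 0 1 -3; 0 0 0 1]
M⁻¹ · (1/2, -6/5, 4)ᵀ = (1, -6/5, 1)ᵀ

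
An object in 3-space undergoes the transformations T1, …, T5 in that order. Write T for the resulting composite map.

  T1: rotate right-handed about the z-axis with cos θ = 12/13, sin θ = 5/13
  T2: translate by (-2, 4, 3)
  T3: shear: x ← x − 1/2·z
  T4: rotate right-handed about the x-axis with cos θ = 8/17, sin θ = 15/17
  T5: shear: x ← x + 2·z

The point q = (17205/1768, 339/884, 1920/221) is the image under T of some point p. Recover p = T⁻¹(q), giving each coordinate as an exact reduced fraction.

p = (-2, 5, 3/4)

T1 = [12/13 -5/13 0 0; 5/13 12/13 0 0; 0 0 1 0; 0 0 0 1]
T2·T1 = [12/13 -5/13 0 -2; 5/13 12/13 0 4; 0 0 1 3; 0 0 0 1]
T3·…·T1 = [12/13 -5/13 -1/2 -7/2; 5/13 12/13 0 4; 0 0 1 3; 0 0 0 1]
T4·…·T1 = [12/13 -5/13 -1/2 -7/2; 40/221 96/221 -15/17 -13/17; 75/221 180/221 8/17 84/17; 0 0 0 1]
T5·…·T1 = [354/221 275/221 15/34 217/34; 40/221 96/221 -15/17 -13/17; 75/221 180/221 8/17 84/17; 0 0 0 1]
det M = 1; M⁻¹ = [12/13 -50/221 -285/221 4/13; -5/13 267/442 330/221 -58/13; 0 -15/17 8/17 -3; 0 0 0 1]
M⁻¹ · (17205/1768, 339/884, 1920/221)ᵀ = (-2, 5, 3/4)ᵀ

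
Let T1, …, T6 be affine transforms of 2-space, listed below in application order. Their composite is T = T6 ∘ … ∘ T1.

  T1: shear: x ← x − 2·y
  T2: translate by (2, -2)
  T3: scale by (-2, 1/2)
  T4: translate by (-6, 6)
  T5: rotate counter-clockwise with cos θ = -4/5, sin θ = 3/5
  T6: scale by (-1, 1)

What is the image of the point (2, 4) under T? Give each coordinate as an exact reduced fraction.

T(p) = (29/5, -22/5)

T1 shear: x ← x − 2·y: (2, 4) → (-6, 4)
T2 translate by (2, -2): (-6, 4) → (-4, 2)
T3 scale by (-2, 1/2): (-4, 2) → (8, 1)
T4 translate by (-6, 6): (8, 1) → (2, 7)
T5 rotate counter-clockwise with cos θ = -4/5, sin θ = 3/5: (2, 7) → (-29/5, -22/5)
T6 scale by (-1, 1): (-29/5, -22/5) → (29/5, -22/5)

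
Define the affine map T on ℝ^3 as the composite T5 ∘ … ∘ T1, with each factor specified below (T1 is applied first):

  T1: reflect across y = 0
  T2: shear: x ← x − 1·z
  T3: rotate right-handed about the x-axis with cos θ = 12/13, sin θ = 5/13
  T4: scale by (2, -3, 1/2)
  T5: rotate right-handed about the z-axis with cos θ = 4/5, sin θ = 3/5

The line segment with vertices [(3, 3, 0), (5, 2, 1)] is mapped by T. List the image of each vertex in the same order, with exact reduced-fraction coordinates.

image vertices: (-12/65, 666/65, -15/26), (31/13, 132/13, 1/13)

T1 reflect across y = 0: (3, 3, 0) → (3, -3, 0); (5, 2, 1) → (5, -2, 1)
T2 shear: x ← x − 1·z: (3, -3, 0) → (3, -3, 0); (5, -2, 1) → (4, -2, 1)
T3 rotate right-handed about the x-axis with cos θ = 12/13, sin θ = 5/13: (3, -3, 0) → (3, -36/13, -15/13); (4, -2, 1) → (4, -29/13, 2/13)
T4 scale by (2, -3, 1/2): (3, -36/13, -15/13) → (6, 108/13, -15/26); (4, -29/13, 2/13) → (8, 87/13, 1/13)
T5 rotate right-handed about the z-axis with cos θ = 4/5, sin θ = 3/5: (6, 108/13, -15/26) → (-12/65, 666/65, -15/26); (8, 87/13, 1/13) → (31/13, 132/13, 1/13)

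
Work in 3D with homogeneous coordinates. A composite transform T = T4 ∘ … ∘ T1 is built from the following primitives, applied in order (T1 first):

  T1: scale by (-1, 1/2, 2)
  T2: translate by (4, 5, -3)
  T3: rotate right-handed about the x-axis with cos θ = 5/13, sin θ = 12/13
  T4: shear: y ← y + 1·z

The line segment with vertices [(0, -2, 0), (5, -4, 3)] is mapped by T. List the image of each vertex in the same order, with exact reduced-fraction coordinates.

T1 scale by (-1, 1/2, 2): (0, -2, 0) → (0, -1, 0); (5, -4, 3) → (-5, -2, 6)
T2 translate by (4, 5, -3): (0, -1, 0) → (4, 4, -3); (-5, -2, 6) → (-1, 3, 3)
T3 rotate right-handed about the x-axis with cos θ = 5/13, sin θ = 12/13: (4, 4, -3) → (4, 56/13, 33/13); (-1, 3, 3) → (-1, -21/13, 51/13)
T4 shear: y ← y + 1·z: (4, 56/13, 33/13) → (4, 89/13, 33/13); (-1, -21/13, 51/13) → (-1, 30/13, 51/13)

image vertices: (4, 89/13, 33/13), (-1, 30/13, 51/13)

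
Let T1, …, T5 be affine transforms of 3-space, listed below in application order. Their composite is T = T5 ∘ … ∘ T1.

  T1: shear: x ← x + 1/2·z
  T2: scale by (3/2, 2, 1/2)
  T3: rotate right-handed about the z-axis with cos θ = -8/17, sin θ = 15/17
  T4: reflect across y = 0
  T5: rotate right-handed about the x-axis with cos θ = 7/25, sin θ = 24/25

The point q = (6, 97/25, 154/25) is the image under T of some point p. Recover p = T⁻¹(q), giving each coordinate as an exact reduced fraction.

p = (-4, -1, -4)

T1 = [1 0 1/2 0; 0 1 0 0; 0 0 1 0; 0 0 0 1]
T2·T1 = [3/2 0 3/4 0; 0 2 0 0; 0 0 1/2 0; 0 0 0 1]
T3·…·T1 = [-12/17 -30/17 -6/17 0; 45/34 -16/17 45/68 0; 0 0 1/2 0; 0 0 0 1]
T4·…·T1 = [-12/17 -30/17 -6/17 0; -45/34 16/17 -45/68 0; 0 0 1/2 0; 0 0 0 1]
T5·…·T1 = [-12/17 -30/17 -6/17 0; -63/170 112/425 -1131/1700 0; -108/85 384/425 -421/850 0; 0 0 0 1]
det M = -3/2; M⁻¹ = [-16/51 338/425 -359/425 0; -15/34 28/425 96/425 0; 0 -48/25 14/25 0; 0 0 0 1]
M⁻¹ · (6, 97/25, 154/25)ᵀ = (-4, -1, -4)ᵀ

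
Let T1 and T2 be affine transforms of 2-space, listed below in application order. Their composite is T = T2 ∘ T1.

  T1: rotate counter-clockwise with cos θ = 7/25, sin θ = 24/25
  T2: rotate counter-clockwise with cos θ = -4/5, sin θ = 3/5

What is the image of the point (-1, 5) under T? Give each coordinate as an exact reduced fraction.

T(p) = (19/5, -17/5)

T1 rotate counter-clockwise with cos θ = 7/25, sin θ = 24/25: (-1, 5) → (-127/25, 11/25)
T2 rotate counter-clockwise with cos θ = -4/5, sin θ = 3/5: (-127/25, 11/25) → (19/5, -17/5)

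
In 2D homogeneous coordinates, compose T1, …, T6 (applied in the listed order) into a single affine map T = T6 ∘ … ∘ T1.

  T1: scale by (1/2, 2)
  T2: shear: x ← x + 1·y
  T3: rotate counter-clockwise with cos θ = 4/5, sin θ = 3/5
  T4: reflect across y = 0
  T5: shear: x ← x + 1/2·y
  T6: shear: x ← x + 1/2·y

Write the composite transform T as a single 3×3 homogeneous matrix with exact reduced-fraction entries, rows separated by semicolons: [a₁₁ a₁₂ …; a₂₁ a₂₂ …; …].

T = [1/10 -12/5 0; -3/10 -14/5 0; 0 0 1]

T1 = [1/2 0 0; 0 2 0; 0 0 1]
T2·T1 = [1/2 2 0; 0 2 0; 0 0 1]
T3·…·T1 = [2/5 2/5 0; 3/10 14/5 0; 0 0 1]
T4·…·T1 = [2/5 2/5 0; -3/10 -14/5 0; 0 0 1]
T5·…·T1 = [1/4 -1 0; -3/10 -14/5 0; 0 0 1]
T6·…·T1 = [1/10 -12/5 0; -3/10 -14/5 0; 0 0 1]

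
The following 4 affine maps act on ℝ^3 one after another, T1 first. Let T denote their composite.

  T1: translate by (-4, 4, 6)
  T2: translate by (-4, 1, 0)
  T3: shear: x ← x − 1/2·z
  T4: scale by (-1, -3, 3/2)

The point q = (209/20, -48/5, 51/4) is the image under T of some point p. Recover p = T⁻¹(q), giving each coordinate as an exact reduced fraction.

p = (9/5, -9/5, 5/2)

T1 = [1 0 0 -4; 0 1 0 4; 0 0 1 6; 0 0 0 1]
T2·T1 = [1 0 0 -8; 0 1 0 5; 0 0 1 6; 0 0 0 1]
T3·…·T1 = [1 0 -1/2 -11; 0 1 0 5; 0 0 1 6; 0 0 0 1]
T4·…·T1 = [-1 0 1/2 11; 0 -3 0 -15; 0 0 3/2 9; 0 0 0 1]
det M = 9/2; M⁻¹ = [-1 0 1/3 8; 0 -1/3 0 -5; 0 0 2/3 -6; 0 0 0 1]
M⁻¹ · (209/20, -48/5, 51/4)ᵀ = (9/5, -9/5, 5/2)ᵀ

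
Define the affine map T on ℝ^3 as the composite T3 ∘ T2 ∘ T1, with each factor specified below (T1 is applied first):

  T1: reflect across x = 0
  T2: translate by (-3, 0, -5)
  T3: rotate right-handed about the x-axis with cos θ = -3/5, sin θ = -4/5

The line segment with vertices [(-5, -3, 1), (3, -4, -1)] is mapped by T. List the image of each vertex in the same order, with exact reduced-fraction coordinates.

image vertices: (2, -7/5, 24/5), (-6, -12/5, 34/5)

T1 reflect across x = 0: (-5, -3, 1) → (5, -3, 1); (3, -4, -1) → (-3, -4, -1)
T2 translate by (-3, 0, -5): (5, -3, 1) → (2, -3, -4); (-3, -4, -1) → (-6, -4, -6)
T3 rotate right-handed about the x-axis with cos θ = -3/5, sin θ = -4/5: (2, -3, -4) → (2, -7/5, 24/5); (-6, -4, -6) → (-6, -12/5, 34/5)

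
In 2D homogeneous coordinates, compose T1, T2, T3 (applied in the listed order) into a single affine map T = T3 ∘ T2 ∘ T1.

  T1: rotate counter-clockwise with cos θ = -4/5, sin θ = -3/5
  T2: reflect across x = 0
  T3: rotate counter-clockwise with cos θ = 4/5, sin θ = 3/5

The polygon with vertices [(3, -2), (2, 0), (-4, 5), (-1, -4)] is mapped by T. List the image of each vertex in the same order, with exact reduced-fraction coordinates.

image vertices: (3, 2), (2, 0), (-4, -5), (-1, 4)

T1 rotate counter-clockwise with cos θ = -4/5, sin θ = -3/5: (3, -2) → (-18/5, -1/5); (2, 0) → (-8/5, -6/5); (-4, 5) → (31/5, -8/5); (-1, -4) → (-8/5, 19/5)
T2 reflect across x = 0: (-18/5, -1/5) → (18/5, -1/5); (-8/5, -6/5) → (8/5, -6/5); (31/5, -8/5) → (-31/5, -8/5); (-8/5, 19/5) → (8/5, 19/5)
T3 rotate counter-clockwise with cos θ = 4/5, sin θ = 3/5: (18/5, -1/5) → (3, 2); (8/5, -6/5) → (2, 0); (-31/5, -8/5) → (-4, -5); (8/5, 19/5) → (-1, 4)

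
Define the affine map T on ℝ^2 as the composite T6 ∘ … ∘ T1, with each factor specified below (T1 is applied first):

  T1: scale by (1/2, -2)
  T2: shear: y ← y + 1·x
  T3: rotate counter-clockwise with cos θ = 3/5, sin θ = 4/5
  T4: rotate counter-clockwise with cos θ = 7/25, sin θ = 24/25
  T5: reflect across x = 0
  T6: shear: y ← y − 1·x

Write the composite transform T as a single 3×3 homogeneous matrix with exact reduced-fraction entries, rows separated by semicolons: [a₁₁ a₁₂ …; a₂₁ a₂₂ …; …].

T = [7/10 -8/5 0; -3/5 14/5 0; 0 0 1]

T1 = [1/2 0 0; 0 -2 0; 0 0 1]
T2·T1 = [1/2 0 0; 1/2 -2 0; 0 0 1]
T3·…·T1 = [-1/10 8/5 0; 7/10 -6/5 0; 0 0 1]
T4·…·T1 = [-7/10 8/5 0; 1/10 6/5 0; 0 0 1]
T5·…·T1 = [7/10 -8/5 0; 1/10 6/5 0; 0 0 1]
T6·…·T1 = [7/10 -8/5 0; -3/5 14/5 0; 0 0 1]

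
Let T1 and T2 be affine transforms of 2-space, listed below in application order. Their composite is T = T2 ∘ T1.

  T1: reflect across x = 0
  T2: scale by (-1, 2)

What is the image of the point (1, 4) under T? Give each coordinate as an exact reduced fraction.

T(p) = (1, 8)

T1 reflect across x = 0: (1, 4) → (-1, 4)
T2 scale by (-1, 2): (-1, 4) → (1, 8)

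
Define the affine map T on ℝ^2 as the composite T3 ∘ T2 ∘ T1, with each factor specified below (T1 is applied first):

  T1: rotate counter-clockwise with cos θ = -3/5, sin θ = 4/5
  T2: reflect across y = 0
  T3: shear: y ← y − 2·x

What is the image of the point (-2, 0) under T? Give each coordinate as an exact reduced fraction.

T(p) = (6/5, -4/5)

T1 rotate counter-clockwise with cos θ = -3/5, sin θ = 4/5: (-2, 0) → (6/5, -8/5)
T2 reflect across y = 0: (6/5, -8/5) → (6/5, 8/5)
T3 shear: y ← y − 2·x: (6/5, 8/5) → (6/5, -4/5)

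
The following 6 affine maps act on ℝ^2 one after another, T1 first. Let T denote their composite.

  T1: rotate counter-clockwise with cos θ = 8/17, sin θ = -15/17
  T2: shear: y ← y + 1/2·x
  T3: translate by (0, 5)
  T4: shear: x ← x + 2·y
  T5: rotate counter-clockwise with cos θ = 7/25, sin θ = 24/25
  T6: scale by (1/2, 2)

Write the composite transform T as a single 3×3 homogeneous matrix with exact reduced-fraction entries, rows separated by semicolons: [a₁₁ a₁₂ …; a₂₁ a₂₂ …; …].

T1 = [8/17 15/17 0; -15/17 8/17 0; 0 0 1]
T2·T1 = [8/17 15/17 0; -11/17 31/34 0; 0 0 1]
T3·…·T1 = [8/17 15/17 0; -11/17 31/34 5; 0 0 1]
T4·…·T1 = [-14/17 46/17 10; -11/17 31/34 5; 0 0 1]
T5·…·T1 = [166/425 -2/17 -2; -413/425 97/34 11; 0 0 1]
T6·…·T1 = [83/425 -1/17 -1; -826/425 97/17 22; 0 0 1]

T = [83/425 -1/17 -1; -826/425 97/17 22; 0 0 1]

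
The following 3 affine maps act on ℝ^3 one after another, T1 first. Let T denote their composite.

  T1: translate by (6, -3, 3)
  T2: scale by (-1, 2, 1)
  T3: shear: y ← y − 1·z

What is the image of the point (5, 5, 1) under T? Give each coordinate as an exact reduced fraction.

T(p) = (-11, 0, 4)

T1 translate by (6, -3, 3): (5, 5, 1) → (11, 2, 4)
T2 scale by (-1, 2, 1): (11, 2, 4) → (-11, 4, 4)
T3 shear: y ← y − 1·z: (-11, 4, 4) → (-11, 0, 4)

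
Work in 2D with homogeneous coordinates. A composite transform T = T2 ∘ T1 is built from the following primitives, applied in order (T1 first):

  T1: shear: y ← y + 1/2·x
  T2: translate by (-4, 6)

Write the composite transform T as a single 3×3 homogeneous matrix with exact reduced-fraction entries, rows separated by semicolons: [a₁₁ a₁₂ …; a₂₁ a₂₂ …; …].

T = [1 0 -4; 1/2 1 6; 0 0 1]

T1 = [1 0 0; 1/2 1 0; 0 0 1]
T2·T1 = [1 0 -4; 1/2 1 6; 0 0 1]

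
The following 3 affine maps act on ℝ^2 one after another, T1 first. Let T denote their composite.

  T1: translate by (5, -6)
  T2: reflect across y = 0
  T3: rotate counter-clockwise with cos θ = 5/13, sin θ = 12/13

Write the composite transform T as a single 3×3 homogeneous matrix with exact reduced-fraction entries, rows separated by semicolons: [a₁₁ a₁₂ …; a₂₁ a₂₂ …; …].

T = [5/13 12/13 -47/13; 12/13 -5/13 90/13; 0 0 1]

T1 = [1 0 5; 0 1 -6; 0 0 1]
T2·T1 = [1 0 5; 0 -1 6; 0 0 1]
T3·…·T1 = [5/13 12/13 -47/13; 12/13 -5/13 90/13; 0 0 1]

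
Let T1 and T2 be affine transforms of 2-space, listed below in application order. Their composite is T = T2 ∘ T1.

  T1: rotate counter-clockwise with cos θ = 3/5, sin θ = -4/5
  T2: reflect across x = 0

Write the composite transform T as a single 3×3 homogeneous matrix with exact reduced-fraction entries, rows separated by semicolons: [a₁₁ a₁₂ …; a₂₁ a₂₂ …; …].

T1 = [3/5 4/5 0; -4/5 3/5 0; 0 0 1]
T2·T1 = [-3/5 -4/5 0; -4/5 3/5 0; 0 0 1]

T = [-3/5 -4/5 0; -4/5 3/5 0; 0 0 1]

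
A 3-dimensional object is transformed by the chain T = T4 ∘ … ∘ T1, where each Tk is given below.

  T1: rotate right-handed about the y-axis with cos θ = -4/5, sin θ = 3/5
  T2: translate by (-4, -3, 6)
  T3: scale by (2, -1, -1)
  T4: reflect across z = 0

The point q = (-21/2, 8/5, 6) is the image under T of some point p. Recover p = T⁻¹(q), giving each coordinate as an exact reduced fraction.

p = (1, 7/5, -3/4)

T1 = [-4/5 0 3/5 0; 0 1 0 0; -3/5 0 -4/5 0; 0 0 0 1]
T2·T1 = [-4/5 0 3/5 -4; 0 1 0 -3; -3/5 0 -4/5 6; 0 0 0 1]
T3·…·T1 = [-8/5 0 6/5 -8; 0 -1 0 3; 3/5 0 4/5 -6; 0 0 0 1]
T4·…·T1 = [-8/5 0 6/5 -8; 0 -1 0 3; -3/5 0 -4/5 6; 0 0 0 1]
det M = -2; M⁻¹ = [-2/5 0 -3/5 2/5; 0 -1 0 3; 3/10 0 -4/5 36/5; 0 0 0 1]
M⁻¹ · (-21/2, 8/5, 6)ᵀ = (1, 7/5, -3/4)ᵀ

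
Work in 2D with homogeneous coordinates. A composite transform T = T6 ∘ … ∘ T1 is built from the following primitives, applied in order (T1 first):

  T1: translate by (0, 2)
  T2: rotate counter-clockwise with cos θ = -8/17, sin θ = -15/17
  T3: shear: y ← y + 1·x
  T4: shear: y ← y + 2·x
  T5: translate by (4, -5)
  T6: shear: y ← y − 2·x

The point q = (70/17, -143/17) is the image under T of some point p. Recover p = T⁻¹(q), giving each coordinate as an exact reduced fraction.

p = (-4, -4)

T1 = [1 0 0; 0 1 2; 0 0 1]
T2·T1 = [-8/17 15/17 30/17; -15/17 -8/17 -16/17; 0 0 1]
T3·…·T1 = [-8/17 15/17 30/17; -23/17 7/17 14/17; 0 0 1]
T4·…·T1 = [-8/17 15/17 30/17; -39/17 37/17 74/17; 0 0 1]
T5·…·T1 = [-8/17 15/17 98/17; -39/17 37/17 -11/17; 0 0 1]
T6·…·T1 = [-8/17 15/17 98/17; -23/17 7/17 -207/17; 0 0 1]
det M = 1; M⁻¹ = [7/17 -15/17 -223/17; 23/17 -8/17 -230/17; 0 0 1]
M⁻¹ · (70/17, -143/17)ᵀ = (-4, -4)ᵀ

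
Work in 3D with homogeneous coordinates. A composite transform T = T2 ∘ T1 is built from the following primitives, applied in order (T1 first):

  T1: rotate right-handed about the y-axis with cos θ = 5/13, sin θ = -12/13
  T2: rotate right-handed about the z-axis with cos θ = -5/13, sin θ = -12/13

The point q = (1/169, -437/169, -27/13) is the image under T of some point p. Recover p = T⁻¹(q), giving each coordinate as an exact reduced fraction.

T1 = [5/13 0 -12/13 0; 0 1 0 0; 12/13 0 5/13 0; 0 0 0 1]
T2·T1 = [-25/169 12/13 60/169 0; -60/169 -5/13 144/169 0; 12/13 0 5/13 0; 0 0 0 1]
det M = 1; M⁻¹ = [-25/169 -60/169 12/13 0; 12/13 -5/13 0 0; 60/169 144/169 5/13 0; 0 0 0 1]
M⁻¹ · (1/169, -437/169, -27/13)ᵀ = (-1, 1, -3)ᵀ

p = (-1, 1, -3)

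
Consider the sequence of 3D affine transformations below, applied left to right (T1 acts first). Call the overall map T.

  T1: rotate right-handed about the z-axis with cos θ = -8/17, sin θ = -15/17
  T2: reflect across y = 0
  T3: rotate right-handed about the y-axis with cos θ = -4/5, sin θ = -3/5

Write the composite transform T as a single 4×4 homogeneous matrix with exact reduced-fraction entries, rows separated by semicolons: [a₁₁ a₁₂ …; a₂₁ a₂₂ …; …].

T1 = [-8/17 15/17 0 0; -15/17 -8/17 0 0; 0 0 1 0; 0 0 0 1]
T2·T1 = [-8/17 15/17 0 0; 15/17 8/17 0 0; 0 0 1 0; 0 0 0 1]
T3·…·T1 = [32/85 -12/17 -3/5 0; 15/17 8/17 0 0; -24/85 9/17 -4/5 0; 0 0 0 1]

T = [32/85 -12/17 -3/5 0; 15/17 8/17 0 0; -24/85 9/17 -4/5 0; 0 0 0 1]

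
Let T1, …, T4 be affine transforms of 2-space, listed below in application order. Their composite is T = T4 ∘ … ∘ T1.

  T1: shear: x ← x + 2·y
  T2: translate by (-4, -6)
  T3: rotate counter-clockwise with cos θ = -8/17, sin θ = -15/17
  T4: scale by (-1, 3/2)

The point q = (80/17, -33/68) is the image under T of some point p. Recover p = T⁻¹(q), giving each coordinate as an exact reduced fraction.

T1 = [1 2 0; 0 1 0; 0 0 1]
T2·T1 = [1 2 -4; 0 1 -6; 0 0 1]
T3·…·T1 = [-8/17 -1/17 -58/17; -15/17 -38/17 108/17; 0 0 1]
T4·…·T1 = [8/17 1/17 58/17; -45/34 -57/17 162/17; 0 0 1]
det M = -3/2; M⁻¹ = [38/17 2/51 -8; -15/17 -16/51 6; 0 0 1]
M⁻¹ · (80/17, -33/68)ᵀ = (5/2, 2)ᵀ

p = (5/2, 2)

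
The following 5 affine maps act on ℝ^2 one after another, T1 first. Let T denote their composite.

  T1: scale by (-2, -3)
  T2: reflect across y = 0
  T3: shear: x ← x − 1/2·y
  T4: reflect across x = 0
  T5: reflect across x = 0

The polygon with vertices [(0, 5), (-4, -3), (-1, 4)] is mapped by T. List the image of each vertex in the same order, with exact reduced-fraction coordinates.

T1 scale by (-2, -3): (0, 5) → (0, -15); (-4, -3) → (8, 9); (-1, 4) → (2, -12)
T2 reflect across y = 0: (0, -15) → (0, 15); (8, 9) → (8, -9); (2, -12) → (2, 12)
T3 shear: x ← x − 1/2·y: (0, 15) → (-15/2, 15); (8, -9) → (25/2, -9); (2, 12) → (-4, 12)
T4 reflect across x = 0: (-15/2, 15) → (15/2, 15); (25/2, -9) → (-25/2, -9); (-4, 12) → (4, 12)
T5 reflect across x = 0: (15/2, 15) → (-15/2, 15); (-25/2, -9) → (25/2, -9); (4, 12) → (-4, 12)

image vertices: (-15/2, 15), (25/2, -9), (-4, 12)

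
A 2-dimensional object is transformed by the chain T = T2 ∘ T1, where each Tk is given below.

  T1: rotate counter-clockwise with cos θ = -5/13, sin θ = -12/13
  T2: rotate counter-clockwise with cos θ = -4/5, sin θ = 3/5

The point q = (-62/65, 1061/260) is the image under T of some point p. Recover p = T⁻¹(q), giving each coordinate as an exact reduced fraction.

T1 = [-5/13 12/13 0; -12/13 -5/13 0; 0 0 1]
T2·T1 = [56/65 -33/65 0; 33/65 56/65 0; 0 0 1]
det M = 1; M⁻¹ = [56/65 33/65 0; -33/65 56/65 0; 0 0 1]
M⁻¹ · (-62/65, 1061/260)ᵀ = (5/4, 4)ᵀ

p = (5/4, 4)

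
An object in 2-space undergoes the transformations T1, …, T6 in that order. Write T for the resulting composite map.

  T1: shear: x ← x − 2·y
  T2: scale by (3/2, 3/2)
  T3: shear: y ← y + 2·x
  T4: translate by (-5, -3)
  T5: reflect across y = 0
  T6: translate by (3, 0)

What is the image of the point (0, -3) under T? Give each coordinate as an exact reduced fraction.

T1 shear: x ← x − 2·y: (0, -3) → (6, -3)
T2 scale by (3/2, 3/2): (6, -3) → (9, -9/2)
T3 shear: y ← y + 2·x: (9, -9/2) → (9, 27/2)
T4 translate by (-5, -3): (9, 27/2) → (4, 21/2)
T5 reflect across y = 0: (4, 21/2) → (4, -21/2)
T6 translate by (3, 0): (4, -21/2) → (7, -21/2)

T(p) = (7, -21/2)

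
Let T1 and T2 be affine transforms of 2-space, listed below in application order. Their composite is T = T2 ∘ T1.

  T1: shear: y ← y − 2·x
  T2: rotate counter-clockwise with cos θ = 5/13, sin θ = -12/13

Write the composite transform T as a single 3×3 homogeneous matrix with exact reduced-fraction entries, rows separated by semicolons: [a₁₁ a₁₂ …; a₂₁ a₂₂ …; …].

T1 = [1 0 0; -2 1 0; 0 0 1]
T2·T1 = [-19/13 12/13 0; -22/13 5/13 0; 0 0 1]

T = [-19/13 12/13 0; -22/13 5/13 0; 0 0 1]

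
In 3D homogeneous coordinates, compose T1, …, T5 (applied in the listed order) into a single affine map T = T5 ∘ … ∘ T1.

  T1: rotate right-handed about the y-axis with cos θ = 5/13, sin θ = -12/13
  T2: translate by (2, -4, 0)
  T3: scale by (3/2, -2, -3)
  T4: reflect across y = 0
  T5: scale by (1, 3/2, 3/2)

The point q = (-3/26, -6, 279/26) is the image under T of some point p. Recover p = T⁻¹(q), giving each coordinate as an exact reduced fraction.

T1 = [5/13 0 -12/13 0; 0 1 0 0; 12/13 0 5/13 0; 0 0 0 1]
T2·T1 = [5/13 0 -12/13 2; 0 1 0 -4; 12/13 0 5/13 0; 0 0 0 1]
T3·…·T1 = [15/26 0 -18/13 3; 0 -2 0 8; -36/13 0 -15/13 0; 0 0 0 1]
T4·…·T1 = [15/26 0 -18/13 3; 0 2 0 -8; -36/13 0 -15/13 0; 0 0 0 1]
T5·…·T1 = [15/26 0 -18/13 3; 0 3 0 -12; -54/13 0 -45/26 0; 0 0 0 1]
det M = -81/4; M⁻¹ = [10/39 0 -8/39 -10/13; 0 1/3 0 4; -8/13 0 -10/117 24/13; 0 0 0 1]
M⁻¹ · (-3/26, -6, 279/26)ᵀ = (-3, 2, 1)ᵀ

p = (-3, 2, 1)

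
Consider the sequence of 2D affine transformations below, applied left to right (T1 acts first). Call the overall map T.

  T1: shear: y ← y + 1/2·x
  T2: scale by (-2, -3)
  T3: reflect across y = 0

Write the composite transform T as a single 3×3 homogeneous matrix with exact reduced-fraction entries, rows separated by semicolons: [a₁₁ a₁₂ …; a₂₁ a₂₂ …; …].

T = [-2 0 0; 3/2 3 0; 0 0 1]

T1 = [1 0 0; 1/2 1 0; 0 0 1]
T2·T1 = [-2 0 0; -3/2 -3 0; 0 0 1]
T3·…·T1 = [-2 0 0; 3/2 3 0; 0 0 1]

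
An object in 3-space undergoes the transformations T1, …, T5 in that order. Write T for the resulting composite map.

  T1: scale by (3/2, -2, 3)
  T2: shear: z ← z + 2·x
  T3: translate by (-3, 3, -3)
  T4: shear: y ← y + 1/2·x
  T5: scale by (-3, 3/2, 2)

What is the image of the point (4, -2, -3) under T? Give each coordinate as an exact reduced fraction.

T1 scale by (3/2, -2, 3): (4, -2, -3) → (6, 4, -9)
T2 shear: z ← z + 2·x: (6, 4, -9) → (6, 4, 3)
T3 translate by (-3, 3, -3): (6, 4, 3) → (3, 7, 0)
T4 shear: y ← y + 1/2·x: (3, 7, 0) → (3, 17/2, 0)
T5 scale by (-3, 3/2, 2): (3, 17/2, 0) → (-9, 51/4, 0)

T(p) = (-9, 51/4, 0)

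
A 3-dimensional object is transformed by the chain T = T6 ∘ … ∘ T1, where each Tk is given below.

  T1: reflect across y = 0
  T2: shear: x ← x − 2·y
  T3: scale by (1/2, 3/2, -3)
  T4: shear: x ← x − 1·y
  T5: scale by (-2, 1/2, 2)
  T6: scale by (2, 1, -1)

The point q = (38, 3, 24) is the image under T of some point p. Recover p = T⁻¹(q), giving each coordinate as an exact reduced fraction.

p = (1, -4, 4)

T1 = [1 0 0 0; 0 -1 0 0; 0 0 1 0; 0 0 0 1]
T2·T1 = [1 2 0 0; 0 -1 0 0; 0 0 1 0; 0 0 0 1]
T3·…·T1 = [1/2 1 0 0; 0 -3/2 0 0; 0 0 -3 0; 0 0 0 1]
T4·…·T1 = [1/2 5/2 0 0; 0 -3/2 0 0; 0 0 -3 0; 0 0 0 1]
T5·…·T1 = [-1 -5 0 0; 0 -3/4 0 0; 0 0 -6 0; 0 0 0 1]
T6·…·T1 = [-2 -10 0 0; 0 -3/4 0 0; 0 0 6 0; 0 0 0 1]
det M = 9; M⁻¹ = [-1/2 20/3 0 0; 0 -4/3 0 0; 0 0 1/6 0; 0 0 0 1]
M⁻¹ · (38, 3, 24)ᵀ = (1, -4, 4)ᵀ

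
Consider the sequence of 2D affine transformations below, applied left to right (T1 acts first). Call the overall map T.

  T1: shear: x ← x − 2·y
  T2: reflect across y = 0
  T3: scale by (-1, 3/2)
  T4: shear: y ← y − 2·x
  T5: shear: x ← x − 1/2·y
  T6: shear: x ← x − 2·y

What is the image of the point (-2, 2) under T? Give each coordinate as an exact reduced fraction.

T1 shear: x ← x − 2·y: (-2, 2) → (-6, 2)
T2 reflect across y = 0: (-6, 2) → (-6, -2)
T3 scale by (-1, 3/2): (-6, -2) → (6, -3)
T4 shear: y ← y − 2·x: (6, -3) → (6, -15)
T5 shear: x ← x − 1/2·y: (6, -15) → (27/2, -15)
T6 shear: x ← x − 2·y: (27/2, -15) → (87/2, -15)

T(p) = (87/2, -15)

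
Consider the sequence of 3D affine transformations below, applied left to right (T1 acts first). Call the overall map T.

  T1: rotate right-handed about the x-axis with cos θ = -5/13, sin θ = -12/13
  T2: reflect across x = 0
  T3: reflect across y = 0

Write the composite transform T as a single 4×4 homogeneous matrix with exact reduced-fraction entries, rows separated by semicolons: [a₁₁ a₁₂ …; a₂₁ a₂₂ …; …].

T = [-1 0 0 0; 0 5/13 -12/13 0; 0 -12/13 -5/13 0; 0 0 0 1]

T1 = [1 0 0 0; 0 -5/13 12/13 0; 0 -12/13 -5/13 0; 0 0 0 1]
T2·T1 = [-1 0 0 0; 0 -5/13 12/13 0; 0 -12/13 -5/13 0; 0 0 0 1]
T3·…·T1 = [-1 0 0 0; 0 5/13 -12/13 0; 0 -12/13 -5/13 0; 0 0 0 1]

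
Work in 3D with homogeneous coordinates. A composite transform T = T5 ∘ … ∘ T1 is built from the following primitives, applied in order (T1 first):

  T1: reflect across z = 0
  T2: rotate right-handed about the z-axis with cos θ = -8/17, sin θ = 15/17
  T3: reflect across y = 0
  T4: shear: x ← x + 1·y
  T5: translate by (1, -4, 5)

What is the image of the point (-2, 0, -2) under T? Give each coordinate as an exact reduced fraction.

T(p) = (63/17, -38/17, 7)

T1 reflect across z = 0: (-2, 0, -2) → (-2, 0, 2)
T2 rotate right-handed about the z-axis with cos θ = -8/17, sin θ = 15/17: (-2, 0, 2) → (16/17, -30/17, 2)
T3 reflect across y = 0: (16/17, -30/17, 2) → (16/17, 30/17, 2)
T4 shear: x ← x + 1·y: (16/17, 30/17, 2) → (46/17, 30/17, 2)
T5 translate by (1, -4, 5): (46/17, 30/17, 2) → (63/17, -38/17, 7)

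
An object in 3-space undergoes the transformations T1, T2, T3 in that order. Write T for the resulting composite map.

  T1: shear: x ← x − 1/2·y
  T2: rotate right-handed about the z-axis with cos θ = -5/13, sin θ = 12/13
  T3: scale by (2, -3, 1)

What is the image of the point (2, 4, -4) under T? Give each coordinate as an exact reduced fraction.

T(p) = (-96/13, 60/13, -4)

T1 shear: x ← x − 1/2·y: (2, 4, -4) → (0, 4, -4)
T2 rotate right-handed about the z-axis with cos θ = -5/13, sin θ = 12/13: (0, 4, -4) → (-48/13, -20/13, -4)
T3 scale by (2, -3, 1): (-48/13, -20/13, -4) → (-96/13, 60/13, -4)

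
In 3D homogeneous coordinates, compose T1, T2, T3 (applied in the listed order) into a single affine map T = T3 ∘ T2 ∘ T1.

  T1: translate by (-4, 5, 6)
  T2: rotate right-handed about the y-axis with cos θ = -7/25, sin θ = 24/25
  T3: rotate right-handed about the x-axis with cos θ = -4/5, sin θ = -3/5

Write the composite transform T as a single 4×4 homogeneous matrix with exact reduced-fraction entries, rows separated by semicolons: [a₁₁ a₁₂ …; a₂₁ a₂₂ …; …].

T = [-7/25 0 24/25 172/25; -72/125 -4/5 -21/125 -338/125; 96/125 -3/5 28/125 -591/125; 0 0 0 1]

T1 = [1 0 0 -4; 0 1 0 5; 0 0 1 6; 0 0 0 1]
T2·T1 = [-7/25 0 24/25 172/25; 0 1 0 5; -24/25 0 -7/25 54/25; 0 0 0 1]
T3·…·T1 = [-7/25 0 24/25 172/25; -72/125 -4/5 -21/125 -338/125; 96/125 -3/5 28/125 -591/125; 0 0 0 1]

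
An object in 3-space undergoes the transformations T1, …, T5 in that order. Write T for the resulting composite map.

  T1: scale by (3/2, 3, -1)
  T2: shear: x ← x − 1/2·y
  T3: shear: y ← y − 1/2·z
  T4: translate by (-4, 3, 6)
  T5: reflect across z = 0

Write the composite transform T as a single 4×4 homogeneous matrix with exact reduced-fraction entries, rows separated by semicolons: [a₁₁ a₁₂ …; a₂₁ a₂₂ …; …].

T = [3/2 -3/2 0 -4; 0 3 1/2 3; 0 0 1 -6; 0 0 0 1]

T1 = [3/2 0 0 0; 0 3 0 0; 0 0 -1 0; 0 0 0 1]
T2·T1 = [3/2 -3/2 0 0; 0 3 0 0; 0 0 -1 0; 0 0 0 1]
T3·…·T1 = [3/2 -3/2 0 0; 0 3 1/2 0; 0 0 -1 0; 0 0 0 1]
T4·…·T1 = [3/2 -3/2 0 -4; 0 3 1/2 3; 0 0 -1 6; 0 0 0 1]
T5·…·T1 = [3/2 -3/2 0 -4; 0 3 1/2 3; 0 0 1 -6; 0 0 0 1]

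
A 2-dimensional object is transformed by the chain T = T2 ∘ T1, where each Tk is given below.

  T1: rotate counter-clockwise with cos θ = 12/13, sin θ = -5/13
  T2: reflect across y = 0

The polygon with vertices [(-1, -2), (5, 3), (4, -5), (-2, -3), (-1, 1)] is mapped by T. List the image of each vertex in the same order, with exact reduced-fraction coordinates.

T1 rotate counter-clockwise with cos θ = 12/13, sin θ = -5/13: (-1, -2) → (-22/13, -19/13); (5, 3) → (75/13, 11/13); (4, -5) → (23/13, -80/13); (-2, -3) → (-3, -2); (-1, 1) → (-7/13, 17/13)
T2 reflect across y = 0: (-22/13, -19/13) → (-22/13, 19/13); (75/13, 11/13) → (75/13, -11/13); (23/13, -80/13) → (23/13, 80/13); (-3, -2) → (-3, 2); (-7/13, 17/13) → (-7/13, -17/13)

image vertices: (-22/13, 19/13), (75/13, -11/13), (23/13, 80/13), (-3, 2), (-7/13, -17/13)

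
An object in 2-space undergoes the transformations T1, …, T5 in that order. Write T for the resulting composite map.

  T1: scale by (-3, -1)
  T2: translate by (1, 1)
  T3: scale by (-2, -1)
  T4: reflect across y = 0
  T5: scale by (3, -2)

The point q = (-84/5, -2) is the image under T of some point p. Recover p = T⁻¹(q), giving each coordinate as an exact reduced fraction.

T1 = [-3 0 0; 0 -1 0; 0 0 1]
T2·T1 = [-3 0 1; 0 -1 1; 0 0 1]
T3·…·T1 = [6 0 -2; 0 1 -1; 0 0 1]
T4·…·T1 = [6 0 -2; 0 -1 1; 0 0 1]
T5·…·T1 = [18 0 -6; 0 2 -2; 0 0 1]
det M = 36; M⁻¹ = [1/18 0 1/3; 0 1/2 1; 0 0 1]
M⁻¹ · (-84/5, -2)ᵀ = (-3/5, 0)ᵀ

p = (-3/5, 0)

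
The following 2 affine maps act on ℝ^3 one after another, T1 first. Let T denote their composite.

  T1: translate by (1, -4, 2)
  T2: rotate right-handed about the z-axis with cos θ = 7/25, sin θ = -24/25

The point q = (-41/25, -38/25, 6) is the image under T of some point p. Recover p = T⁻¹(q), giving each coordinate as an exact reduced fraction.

p = (0, 2, 4)

T1 = [1 0 0 1; 0 1 0 -4; 0 0 1 2; 0 0 0 1]
T2·T1 = [7/25 24/25 0 -89/25; -24/25 7/25 0 -52/25; 0 0 1 2; 0 0 0 1]
det M = 1; M⁻¹ = [7/25 -24/25 0 -1; 24/25 7/25 0 4; 0 0 1 -2; 0 0 0 1]
M⁻¹ · (-41/25, -38/25, 6)ᵀ = (0, 2, 4)ᵀ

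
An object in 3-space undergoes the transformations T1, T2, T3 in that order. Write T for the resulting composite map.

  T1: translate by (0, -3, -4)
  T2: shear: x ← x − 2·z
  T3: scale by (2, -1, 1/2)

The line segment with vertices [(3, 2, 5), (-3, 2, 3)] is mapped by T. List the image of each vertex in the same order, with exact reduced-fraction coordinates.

T1 translate by (0, -3, -4): (3, 2, 5) → (3, -1, 1); (-3, 2, 3) → (-3, -1, -1)
T2 shear: x ← x − 2·z: (3, -1, 1) → (1, -1, 1); (-3, -1, -1) → (-1, -1, -1)
T3 scale by (2, -1, 1/2): (1, -1, 1) → (2, 1, 1/2); (-1, -1, -1) → (-2, 1, -1/2)

image vertices: (2, 1, 1/2), (-2, 1, -1/2)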